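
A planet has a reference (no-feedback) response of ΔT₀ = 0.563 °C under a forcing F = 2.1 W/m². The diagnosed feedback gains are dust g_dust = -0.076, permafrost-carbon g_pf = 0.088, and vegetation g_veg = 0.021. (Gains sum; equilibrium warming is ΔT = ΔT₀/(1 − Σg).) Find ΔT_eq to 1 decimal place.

0.6 °C

Total gain g = -0.076 + 0.088 + 0.021 = 0.033.
Amplification A = 1/(1 − 0.033) = 1.034.
ΔT = 0.563 × 1.034 = 0.6 °C.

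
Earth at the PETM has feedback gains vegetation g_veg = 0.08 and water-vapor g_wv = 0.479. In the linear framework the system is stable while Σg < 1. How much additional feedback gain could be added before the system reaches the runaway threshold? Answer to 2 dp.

0.44

Current total gain = 0.08 + 0.479 = 0.559.
Margin to runaway = 1 − 0.559 = 0.44.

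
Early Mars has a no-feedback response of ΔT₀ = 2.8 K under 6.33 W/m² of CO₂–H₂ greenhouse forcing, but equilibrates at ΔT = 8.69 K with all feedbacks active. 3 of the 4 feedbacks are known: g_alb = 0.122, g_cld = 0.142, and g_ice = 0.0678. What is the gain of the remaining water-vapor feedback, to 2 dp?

Amplification A = ΔT/ΔT₀ = 8.69/2.8 = 3.104.
Total gain g = 1 − 1/A = 1 − 1/3.104 = 0.6778.
Known gains sum to 0.122 + 0.142 + 0.0678 = 0.3318.
g_wv = 0.6778 − 0.3318 = 0.35.

0.35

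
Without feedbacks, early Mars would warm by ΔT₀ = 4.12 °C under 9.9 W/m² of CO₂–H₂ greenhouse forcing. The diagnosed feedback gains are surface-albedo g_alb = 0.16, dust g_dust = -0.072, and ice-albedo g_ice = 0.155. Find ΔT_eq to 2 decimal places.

Total gain g = 0.16 − 0.072 + 0.155 = 0.243.
Amplification A = 1/(1 − 0.243) = 1.321.
ΔT = 4.12 × 1.321 = 5.44 °C.

5.44 °C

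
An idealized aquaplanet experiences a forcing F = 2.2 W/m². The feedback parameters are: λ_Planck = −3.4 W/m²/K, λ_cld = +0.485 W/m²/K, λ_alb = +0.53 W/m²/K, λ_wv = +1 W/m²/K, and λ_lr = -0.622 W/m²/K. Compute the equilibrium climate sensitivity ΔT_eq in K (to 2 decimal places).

Net feedback parameter λ = (−3.4) + (+0.485) + (+0.53) + (+1) + (-0.622) = -2.007 W/m²/K.
ΔT = −F/λ = −2.2/(-2.007) = 1.10 K.

1.10 K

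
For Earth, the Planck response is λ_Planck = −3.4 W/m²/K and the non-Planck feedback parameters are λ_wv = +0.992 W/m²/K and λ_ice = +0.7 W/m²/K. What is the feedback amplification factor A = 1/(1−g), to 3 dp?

Convert to gains: g_wv = 0.992/3.4 = 0.2918; g_ice = 0.7/3.4 = 0.2059.
Total gain g = 0.4977.
A = 1/(1 − 0.4977) = 1.991.

1.991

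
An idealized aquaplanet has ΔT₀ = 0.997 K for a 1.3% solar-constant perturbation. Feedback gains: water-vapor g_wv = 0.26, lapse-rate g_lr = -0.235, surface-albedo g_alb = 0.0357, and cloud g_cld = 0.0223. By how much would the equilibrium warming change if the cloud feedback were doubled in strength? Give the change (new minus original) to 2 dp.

0.03 K

Original: g = 0.083, ΔT = 0.997/(1−0.083) = 1.0872 K.
With doubled cloud: g' = 0.1053, ΔT' = 0.997/(1−0.1053) = 1.1143 K.
Change = 1.1143 − 1.0872 = 0.03 K.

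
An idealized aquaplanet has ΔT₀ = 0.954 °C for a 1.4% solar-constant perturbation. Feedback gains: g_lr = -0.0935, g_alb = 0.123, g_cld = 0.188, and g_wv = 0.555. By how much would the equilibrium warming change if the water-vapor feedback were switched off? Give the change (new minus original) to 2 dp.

Original: g = 0.7725, ΔT = 0.954/(1−0.7725) = 4.1934 °C.
Without water-vapor: g' = 0.2175, ΔT' = 0.954/(1−0.2175) = 1.2192 °C.
Change = 1.2192 − 4.1934 = -2.97 °C.

-2.97 °C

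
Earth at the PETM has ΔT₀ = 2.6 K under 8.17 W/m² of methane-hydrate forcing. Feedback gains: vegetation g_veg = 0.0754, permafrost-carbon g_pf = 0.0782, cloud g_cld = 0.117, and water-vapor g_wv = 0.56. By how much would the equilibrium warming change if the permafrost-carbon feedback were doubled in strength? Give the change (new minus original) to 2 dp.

13.16 K

Original: g = 0.8306, ΔT = 2.6/(1−0.8306) = 15.3483 K.
With doubled permafrost-carbon: g' = 0.9088, ΔT' = 2.6/(1−0.9088) = 28.5088 K.
Change = 28.5088 − 15.3483 = 13.16 K.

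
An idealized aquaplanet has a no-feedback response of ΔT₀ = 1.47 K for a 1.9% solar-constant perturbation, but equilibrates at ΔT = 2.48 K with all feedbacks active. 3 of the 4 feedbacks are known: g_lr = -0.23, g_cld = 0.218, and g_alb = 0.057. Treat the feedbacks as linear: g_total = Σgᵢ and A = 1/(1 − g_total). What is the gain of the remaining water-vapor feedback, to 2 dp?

Amplification A = ΔT/ΔT₀ = 2.48/1.47 = 1.687.
Total gain g = 1 − 1/A = 1 − 1/1.687 = 0.4072.
Known gains sum to -0.23 + 0.218 + 0.057 = 0.045.
g_wv = 0.4072 − 0.045 = 0.36.

0.36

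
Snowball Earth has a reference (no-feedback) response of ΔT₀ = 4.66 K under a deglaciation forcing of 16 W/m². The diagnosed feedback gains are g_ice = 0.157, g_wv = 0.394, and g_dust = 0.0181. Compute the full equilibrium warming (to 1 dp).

10.8 K

Total gain g = 0.157 + 0.394 + 0.0181 = 0.5691.
Amplification A = 1/(1 − 0.5691) = 2.321.
ΔT = 4.66 × 2.321 = 10.8 K.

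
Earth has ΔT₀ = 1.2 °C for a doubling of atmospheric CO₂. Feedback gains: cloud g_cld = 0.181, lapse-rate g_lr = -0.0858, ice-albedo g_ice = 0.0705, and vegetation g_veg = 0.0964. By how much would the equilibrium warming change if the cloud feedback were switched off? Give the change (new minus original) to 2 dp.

Original: g = 0.2621, ΔT = 1.2/(1−0.2621) = 1.6262 °C.
Without cloud: g' = 0.0811, ΔT' = 1.2/(1−0.0811) = 1.3059 °C.
Change = 1.3059 − 1.6262 = -0.32 °C.

-0.32 °C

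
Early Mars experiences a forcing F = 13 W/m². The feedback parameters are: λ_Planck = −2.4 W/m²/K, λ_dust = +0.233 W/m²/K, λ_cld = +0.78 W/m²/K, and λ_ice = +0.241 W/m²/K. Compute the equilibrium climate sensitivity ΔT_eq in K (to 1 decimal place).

11.3 K

Net feedback parameter λ = (−2.4) + (+0.233) + (+0.78) + (+0.241) = -1.146 W/m²/K.
ΔT = −F/λ = −13/(-1.146) = 11.3 K.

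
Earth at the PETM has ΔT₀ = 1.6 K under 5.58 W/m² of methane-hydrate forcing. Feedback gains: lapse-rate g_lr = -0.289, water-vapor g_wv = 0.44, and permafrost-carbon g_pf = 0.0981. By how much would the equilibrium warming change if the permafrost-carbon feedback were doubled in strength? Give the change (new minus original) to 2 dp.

0.32 K

Original: g = 0.2491, ΔT = 1.6/(1−0.2491) = 2.1308 K.
With doubled permafrost-carbon: g' = 0.3472, ΔT' = 1.6/(1−0.3472) = 2.4510 K.
Change = 2.4510 − 2.1308 = 0.32 K.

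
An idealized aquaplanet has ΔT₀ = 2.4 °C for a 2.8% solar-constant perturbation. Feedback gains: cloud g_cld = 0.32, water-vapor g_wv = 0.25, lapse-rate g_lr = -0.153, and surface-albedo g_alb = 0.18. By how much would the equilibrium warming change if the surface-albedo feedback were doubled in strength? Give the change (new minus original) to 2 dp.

Original: g = 0.597, ΔT = 2.4/(1−0.597) = 5.9553 °C.
With doubled surface-albedo: g' = 0.777, ΔT' = 2.4/(1−0.777) = 10.7623 °C.
Change = 10.7623 − 5.9553 = 4.81 °C.

4.81 °C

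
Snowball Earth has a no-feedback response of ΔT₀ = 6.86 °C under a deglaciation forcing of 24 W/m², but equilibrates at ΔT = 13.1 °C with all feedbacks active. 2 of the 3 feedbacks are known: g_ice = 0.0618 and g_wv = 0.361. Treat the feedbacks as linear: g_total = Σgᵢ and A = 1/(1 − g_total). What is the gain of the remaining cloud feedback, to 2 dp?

Amplification A = ΔT/ΔT₀ = 13.1/6.86 = 1.91.
Total gain g = 1 − 1/A = 1 − 1/1.91 = 0.4764.
Known gains sum to 0.0618 + 0.361 = 0.4228.
g_cld = 0.4764 − 0.4228 = 0.05.

0.05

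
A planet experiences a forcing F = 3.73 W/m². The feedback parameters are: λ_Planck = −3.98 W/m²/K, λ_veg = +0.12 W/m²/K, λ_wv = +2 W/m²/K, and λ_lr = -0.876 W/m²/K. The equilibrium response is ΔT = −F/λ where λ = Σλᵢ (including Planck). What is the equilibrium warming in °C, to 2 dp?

Net feedback parameter λ = (−3.98) + (+0.12) + (+2) + (-0.876) = -2.736 W/m²/K.
ΔT = −F/λ = −3.73/(-2.736) = 1.36 °C.

1.36 °C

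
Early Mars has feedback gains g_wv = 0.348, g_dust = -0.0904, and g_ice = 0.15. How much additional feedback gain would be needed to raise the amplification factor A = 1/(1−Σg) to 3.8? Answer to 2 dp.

Current total gain = 0.4076.
Target gain for A = 3.8: g* = 1 − 1/3.8 = 0.7368.
Additional gain needed = 0.7368 − 0.4076 = 0.33.

0.33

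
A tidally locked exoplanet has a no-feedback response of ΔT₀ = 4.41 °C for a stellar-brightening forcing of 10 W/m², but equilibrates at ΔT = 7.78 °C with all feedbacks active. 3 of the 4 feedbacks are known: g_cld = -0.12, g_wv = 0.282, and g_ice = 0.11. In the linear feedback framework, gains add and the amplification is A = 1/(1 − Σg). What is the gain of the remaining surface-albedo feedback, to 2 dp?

0.16

Amplification A = ΔT/ΔT₀ = 7.78/4.41 = 1.764.
Total gain g = 1 − 1/A = 1 − 1/1.764 = 0.4331.
Known gains sum to -0.12 + 0.282 + 0.11 = 0.272.
g_alb = 0.4331 − 0.272 = 0.16.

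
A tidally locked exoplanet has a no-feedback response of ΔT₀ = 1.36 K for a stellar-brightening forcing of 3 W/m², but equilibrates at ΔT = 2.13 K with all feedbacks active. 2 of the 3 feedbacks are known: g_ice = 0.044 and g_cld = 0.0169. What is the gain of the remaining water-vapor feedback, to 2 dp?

0.30

Amplification A = ΔT/ΔT₀ = 2.13/1.36 = 1.566.
Total gain g = 1 − 1/A = 1 − 1/1.566 = 0.3614.
Known gains sum to 0.044 + 0.0169 = 0.0609.
g_wv = 0.3614 − 0.0609 = 0.30.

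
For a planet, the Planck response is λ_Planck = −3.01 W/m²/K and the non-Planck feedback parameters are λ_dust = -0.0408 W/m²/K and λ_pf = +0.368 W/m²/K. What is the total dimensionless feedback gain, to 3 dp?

0.109

Convert to gains: g_dust = -0.0408/3.01 = -0.01355; g_pf = 0.368/3.01 = 0.1223.
Total gain g = 0.10875.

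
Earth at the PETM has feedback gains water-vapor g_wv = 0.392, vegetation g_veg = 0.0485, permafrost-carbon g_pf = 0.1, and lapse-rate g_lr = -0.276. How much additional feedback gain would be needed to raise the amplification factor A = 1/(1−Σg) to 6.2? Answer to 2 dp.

0.57

Current total gain = 0.2645.
Target gain for A = 6.2: g* = 1 − 1/6.2 = 0.8387.
Additional gain needed = 0.8387 − 0.2645 = 0.57.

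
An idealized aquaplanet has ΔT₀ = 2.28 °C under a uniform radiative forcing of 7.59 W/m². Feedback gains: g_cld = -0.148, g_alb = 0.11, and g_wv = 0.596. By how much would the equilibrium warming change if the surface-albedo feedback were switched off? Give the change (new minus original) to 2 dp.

Original: g = 0.558, ΔT = 2.28/(1−0.558) = 5.1584 °C.
Without surface-albedo: g' = 0.448, ΔT' = 2.28/(1−0.448) = 4.1304 °C.
Change = 4.1304 − 5.1584 = -1.03 °C.

-1.03 °C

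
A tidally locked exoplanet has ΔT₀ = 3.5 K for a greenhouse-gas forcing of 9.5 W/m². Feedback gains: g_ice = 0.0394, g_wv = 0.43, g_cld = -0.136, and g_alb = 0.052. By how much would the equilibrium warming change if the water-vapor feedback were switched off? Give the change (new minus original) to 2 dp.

Original: g = 0.3854, ΔT = 3.5/(1−0.3854) = 5.6948 K.
Without water-vapor: g' = -0.0446, ΔT' = 3.5/(1+0.0446) = 3.3506 K.
Change = 3.3506 − 5.6948 = -2.34 K.

-2.34 K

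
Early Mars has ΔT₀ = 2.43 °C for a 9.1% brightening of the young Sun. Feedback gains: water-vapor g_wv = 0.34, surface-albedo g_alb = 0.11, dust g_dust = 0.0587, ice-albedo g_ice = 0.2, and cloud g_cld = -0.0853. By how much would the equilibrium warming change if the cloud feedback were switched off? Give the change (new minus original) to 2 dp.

1.89 °C

Original: g = 0.6234, ΔT = 2.43/(1−0.6234) = 6.4525 °C.
Without cloud: g' = 0.7087, ΔT' = 2.43/(1−0.7087) = 8.3419 °C.
Change = 8.3419 − 6.4525 = 1.89 °C.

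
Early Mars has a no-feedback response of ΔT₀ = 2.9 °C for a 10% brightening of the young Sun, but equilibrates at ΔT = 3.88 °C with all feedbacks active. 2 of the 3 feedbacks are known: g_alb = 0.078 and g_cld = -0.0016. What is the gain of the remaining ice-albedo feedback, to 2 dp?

0.18

Amplification A = ΔT/ΔT₀ = 3.88/2.9 = 1.338.
Total gain g = 1 − 1/A = 1 − 1/1.338 = 0.2526.
Known gains sum to 0.078 − 0.0016 = 0.0764.
g_ice = 0.2526 − 0.0764 = 0.18.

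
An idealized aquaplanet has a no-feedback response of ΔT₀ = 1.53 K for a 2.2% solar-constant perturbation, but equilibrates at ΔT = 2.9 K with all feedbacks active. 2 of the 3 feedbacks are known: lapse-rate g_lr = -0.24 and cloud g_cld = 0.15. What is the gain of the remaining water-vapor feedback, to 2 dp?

Amplification A = ΔT/ΔT₀ = 2.9/1.53 = 1.895.
Total gain g = 1 − 1/A = 1 − 1/1.895 = 0.4723.
Known gains sum to -0.24 + 0.15 = -0.09.
g_wv = 0.4723 + 0.09 = 0.56.

0.56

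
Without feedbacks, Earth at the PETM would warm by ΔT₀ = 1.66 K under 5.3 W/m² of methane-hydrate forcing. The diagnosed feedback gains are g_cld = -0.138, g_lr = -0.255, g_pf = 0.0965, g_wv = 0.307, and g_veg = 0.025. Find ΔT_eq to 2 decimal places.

Total gain g = -0.138 − 0.255 + 0.0965 + 0.307 + 0.025 = 0.0355.
Amplification A = 1/(1 − 0.0355) = 1.037.
ΔT = 1.66 × 1.037 = 1.72 K.

1.72 K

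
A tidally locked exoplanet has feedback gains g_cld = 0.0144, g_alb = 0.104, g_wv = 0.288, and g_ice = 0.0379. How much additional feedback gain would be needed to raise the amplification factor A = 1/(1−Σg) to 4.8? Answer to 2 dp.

0.35

Current total gain = 0.4443.
Target gain for A = 4.8: g* = 1 − 1/4.8 = 0.7917.
Additional gain needed = 0.7917 − 0.4443 = 0.35.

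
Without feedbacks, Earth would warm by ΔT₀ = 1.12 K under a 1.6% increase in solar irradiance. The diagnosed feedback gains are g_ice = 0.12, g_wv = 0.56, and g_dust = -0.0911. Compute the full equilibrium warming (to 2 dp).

Total gain g = 0.12 + 0.56 − 0.0911 = 0.5889.
Amplification A = 1/(1 − 0.5889) = 2.432.
ΔT = 1.12 × 2.432 = 2.72 K.

2.72 K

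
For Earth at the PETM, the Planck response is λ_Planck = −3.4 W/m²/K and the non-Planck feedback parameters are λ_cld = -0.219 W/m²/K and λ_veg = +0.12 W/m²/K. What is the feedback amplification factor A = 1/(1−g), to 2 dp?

Convert to gains: g_cld = -0.219/3.4 = -0.06441; g_veg = 0.12/3.4 = 0.03529.
Total gain g = -0.02912.
A = 1/(1 + 0.02912) = 0.97.

0.97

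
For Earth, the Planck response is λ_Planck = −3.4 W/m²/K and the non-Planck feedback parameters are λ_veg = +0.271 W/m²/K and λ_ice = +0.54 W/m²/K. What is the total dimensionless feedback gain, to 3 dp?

0.239

Convert to gains: g_veg = 0.271/3.4 = 0.07971; g_ice = 0.54/3.4 = 0.1588.
Total gain g = 0.23851.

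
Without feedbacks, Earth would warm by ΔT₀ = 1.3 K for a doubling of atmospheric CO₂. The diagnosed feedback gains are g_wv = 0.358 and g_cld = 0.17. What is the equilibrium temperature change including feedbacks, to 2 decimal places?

2.75 K

Total gain g = 0.358 + 0.17 = 0.528.
Amplification A = 1/(1 − 0.528) = 2.119.
ΔT = 1.3 × 2.119 = 2.75 K.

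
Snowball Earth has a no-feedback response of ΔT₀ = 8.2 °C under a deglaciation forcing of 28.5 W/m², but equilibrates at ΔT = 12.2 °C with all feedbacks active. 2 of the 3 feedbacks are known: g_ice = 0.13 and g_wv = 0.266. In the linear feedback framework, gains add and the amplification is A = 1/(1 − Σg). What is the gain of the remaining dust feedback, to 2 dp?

Amplification A = ΔT/ΔT₀ = 12.2/8.2 = 1.488.
Total gain g = 1 − 1/A = 1 − 1/1.488 = 0.328.
Known gains sum to 0.13 + 0.266 = 0.396.
g_dust = 0.328 − 0.396 = -0.07.

-0.07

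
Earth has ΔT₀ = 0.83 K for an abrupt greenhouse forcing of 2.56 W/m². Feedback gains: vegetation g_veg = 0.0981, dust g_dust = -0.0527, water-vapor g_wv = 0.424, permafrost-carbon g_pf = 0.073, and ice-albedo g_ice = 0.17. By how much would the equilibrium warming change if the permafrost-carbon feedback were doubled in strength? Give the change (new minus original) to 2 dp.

0.98 K

Original: g = 0.7124, ΔT = 0.83/(1−0.7124) = 2.8860 K.
With doubled permafrost-carbon: g' = 0.7854, ΔT' = 0.83/(1−0.7854) = 3.8677 K.
Change = 3.8677 − 2.8860 = 0.98 K.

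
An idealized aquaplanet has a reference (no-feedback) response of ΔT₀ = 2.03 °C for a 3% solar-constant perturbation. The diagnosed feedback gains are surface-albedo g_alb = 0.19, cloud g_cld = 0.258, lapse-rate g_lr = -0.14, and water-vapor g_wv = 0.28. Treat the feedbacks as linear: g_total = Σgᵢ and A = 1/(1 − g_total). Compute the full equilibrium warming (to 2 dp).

4.93 °C

Total gain g = 0.19 + 0.258 − 0.14 + 0.28 = 0.588.
Amplification A = 1/(1 − 0.588) = 2.427.
ΔT = 2.03 × 2.427 = 4.93 °C.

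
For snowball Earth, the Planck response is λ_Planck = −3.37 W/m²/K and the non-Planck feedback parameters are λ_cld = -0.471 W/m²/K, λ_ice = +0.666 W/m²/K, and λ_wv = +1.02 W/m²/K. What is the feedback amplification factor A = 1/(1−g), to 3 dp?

Convert to gains: g_cld = -0.471/3.37 = -0.1398; g_ice = 0.666/3.37 = 0.1976; g_wv = 1.02/3.37 = 0.3027.
Total gain g = 0.3605.
A = 1/(1 − 0.3605) = 1.564.

1.564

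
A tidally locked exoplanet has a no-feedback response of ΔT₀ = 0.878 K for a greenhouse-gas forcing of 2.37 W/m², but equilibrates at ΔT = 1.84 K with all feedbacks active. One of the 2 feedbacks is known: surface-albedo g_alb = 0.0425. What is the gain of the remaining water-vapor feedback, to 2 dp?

0.48

Amplification A = ΔT/ΔT₀ = 1.84/0.878 = 2.096.
Total gain g = 1 − 1/A = 1 − 1/2.096 = 0.5229.
The known gain is 0.0425.
g_wv = 0.5229 − 0.0425 = 0.48.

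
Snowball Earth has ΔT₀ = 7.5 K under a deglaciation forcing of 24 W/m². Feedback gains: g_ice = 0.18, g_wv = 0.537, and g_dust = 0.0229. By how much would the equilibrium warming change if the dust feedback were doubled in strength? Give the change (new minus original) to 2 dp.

2.78 K

Original: g = 0.7399, ΔT = 7.5/(1−0.7399) = 28.8351 K.
With doubled dust: g' = 0.7628, ΔT' = 7.5/(1−0.7628) = 31.6189 K.
Change = 31.6189 − 28.8351 = 2.78 K.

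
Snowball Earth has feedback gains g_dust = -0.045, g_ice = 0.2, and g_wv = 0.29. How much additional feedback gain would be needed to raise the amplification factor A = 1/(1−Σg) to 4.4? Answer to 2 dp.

0.33

Current total gain = 0.445.
Target gain for A = 4.4: g* = 1 − 1/4.4 = 0.7727.
Additional gain needed = 0.7727 − 0.445 = 0.33.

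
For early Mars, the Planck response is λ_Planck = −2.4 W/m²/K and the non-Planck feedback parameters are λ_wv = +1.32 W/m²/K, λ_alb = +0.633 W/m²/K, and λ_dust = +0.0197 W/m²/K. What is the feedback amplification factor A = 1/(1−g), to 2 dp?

Convert to gains: g_wv = 1.32/2.4 = 0.55; g_alb = 0.633/2.4 = 0.2638; g_dust = 0.0197/2.4 = 0.008208.
Total gain g = 0.822008.
A = 1/(1 − 0.822008) = 5.62.

5.62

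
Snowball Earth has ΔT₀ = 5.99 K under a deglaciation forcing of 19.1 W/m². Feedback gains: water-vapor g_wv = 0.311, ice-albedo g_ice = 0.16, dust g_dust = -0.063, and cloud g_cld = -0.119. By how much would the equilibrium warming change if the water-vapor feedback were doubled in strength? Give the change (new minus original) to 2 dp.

6.55 K

Original: g = 0.289, ΔT = 5.99/(1−0.289) = 8.4248 K.
With doubled water-vapor: g' = 0.6, ΔT' = 5.99/(1−0.6) = 14.9750 K.
Change = 14.9750 − 8.4248 = 6.55 K.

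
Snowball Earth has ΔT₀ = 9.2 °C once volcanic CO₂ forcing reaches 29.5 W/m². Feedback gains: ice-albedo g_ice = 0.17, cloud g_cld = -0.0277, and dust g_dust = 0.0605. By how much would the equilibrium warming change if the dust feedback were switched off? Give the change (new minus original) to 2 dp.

-0.81 °C

Original: g = 0.2028, ΔT = 9.2/(1−0.2028) = 11.5404 °C.
Without dust: g' = 0.1423, ΔT' = 9.2/(1−0.1423) = 10.7264 °C.
Change = 10.7264 − 11.5404 = -0.81 °C.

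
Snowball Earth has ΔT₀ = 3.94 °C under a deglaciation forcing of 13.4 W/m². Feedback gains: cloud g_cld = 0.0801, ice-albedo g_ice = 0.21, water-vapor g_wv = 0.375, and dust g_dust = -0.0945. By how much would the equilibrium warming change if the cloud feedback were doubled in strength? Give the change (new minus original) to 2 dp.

2.10 °C

Original: g = 0.5706, ΔT = 3.94/(1−0.5706) = 9.1756 °C.
With doubled cloud: g' = 0.6507, ΔT' = 3.94/(1−0.6507) = 11.2797 °C.
Change = 11.2797 − 9.1756 = 2.10 °C.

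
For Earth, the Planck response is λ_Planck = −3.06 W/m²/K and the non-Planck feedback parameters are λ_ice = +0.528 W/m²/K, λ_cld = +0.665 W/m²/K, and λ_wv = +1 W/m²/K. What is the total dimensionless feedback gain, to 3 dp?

0.717

Convert to gains: g_ice = 0.528/3.06 = 0.1725; g_cld = 0.665/3.06 = 0.2173; g_wv = 1/3.06 = 0.3268.
Total gain g = 0.7166.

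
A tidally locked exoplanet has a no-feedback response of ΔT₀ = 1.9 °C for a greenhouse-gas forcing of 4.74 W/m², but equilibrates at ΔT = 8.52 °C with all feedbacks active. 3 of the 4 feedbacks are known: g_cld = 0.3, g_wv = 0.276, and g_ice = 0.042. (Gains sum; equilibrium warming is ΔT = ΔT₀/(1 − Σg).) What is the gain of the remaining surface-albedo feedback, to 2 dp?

Amplification A = ΔT/ΔT₀ = 8.52/1.9 = 4.484.
Total gain g = 1 − 1/A = 1 − 1/4.484 = 0.777.
Known gains sum to 0.3 + 0.276 + 0.042 = 0.618.
g_alb = 0.777 − 0.618 = 0.16.

0.16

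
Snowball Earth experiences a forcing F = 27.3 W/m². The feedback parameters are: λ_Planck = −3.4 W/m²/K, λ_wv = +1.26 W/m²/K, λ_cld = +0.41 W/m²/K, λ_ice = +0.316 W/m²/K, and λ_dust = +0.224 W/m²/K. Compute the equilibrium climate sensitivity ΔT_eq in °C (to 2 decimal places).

22.94 °C

Net feedback parameter λ = (−3.4) + (+1.26) + (+0.41) + (+0.316) + (+0.224) = -1.19 W/m²/K.
ΔT = −F/λ = −27.3/(-1.19) = 22.94 °C.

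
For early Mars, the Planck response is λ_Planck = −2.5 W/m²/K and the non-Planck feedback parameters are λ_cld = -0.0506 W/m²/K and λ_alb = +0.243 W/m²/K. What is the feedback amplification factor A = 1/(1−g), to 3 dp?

1.083

Convert to gains: g_cld = -0.0506/2.5 = -0.02024; g_alb = 0.243/2.5 = 0.0972.
Total gain g = 0.07696.
A = 1/(1 − 0.07696) = 1.083.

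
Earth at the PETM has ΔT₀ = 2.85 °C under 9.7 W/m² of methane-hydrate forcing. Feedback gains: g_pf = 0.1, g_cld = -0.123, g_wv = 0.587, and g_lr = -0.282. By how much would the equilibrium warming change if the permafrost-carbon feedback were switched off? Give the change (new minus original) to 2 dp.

Original: g = 0.282, ΔT = 2.85/(1−0.282) = 3.9694 °C.
Without permafrost-carbon: g' = 0.182, ΔT' = 2.85/(1−0.182) = 3.4841 °C.
Change = 3.4841 − 3.9694 = -0.49 °C.

-0.49 °C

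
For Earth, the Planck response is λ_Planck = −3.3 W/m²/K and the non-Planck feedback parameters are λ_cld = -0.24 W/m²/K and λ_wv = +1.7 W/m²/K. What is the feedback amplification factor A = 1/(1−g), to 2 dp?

Convert to gains: g_cld = -0.24/3.3 = -0.07273; g_wv = 1.7/3.3 = 0.5152.
Total gain g = 0.44247.
A = 1/(1 − 0.44247) = 1.79.

1.79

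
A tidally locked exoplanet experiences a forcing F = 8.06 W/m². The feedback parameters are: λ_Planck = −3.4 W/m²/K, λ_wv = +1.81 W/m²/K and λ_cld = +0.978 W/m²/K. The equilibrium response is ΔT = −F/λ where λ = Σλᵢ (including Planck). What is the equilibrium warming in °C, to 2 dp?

13.17 °C

Net feedback parameter λ = (−3.4) + (+1.81) + (+0.978) = -0.612 W/m²/K.
ΔT = −F/λ = −8.06/(-0.612) = 13.17 °C.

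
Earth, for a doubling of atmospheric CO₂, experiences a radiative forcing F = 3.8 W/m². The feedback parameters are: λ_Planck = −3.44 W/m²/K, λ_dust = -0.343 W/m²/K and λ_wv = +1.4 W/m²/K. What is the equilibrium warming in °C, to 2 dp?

1.59 °C

Net feedback parameter λ = (−3.44) + (-0.343) + (+1.4) = -2.383 W/m²/K.
ΔT = −F/λ = −3.8/(-2.383) = 1.59 °C.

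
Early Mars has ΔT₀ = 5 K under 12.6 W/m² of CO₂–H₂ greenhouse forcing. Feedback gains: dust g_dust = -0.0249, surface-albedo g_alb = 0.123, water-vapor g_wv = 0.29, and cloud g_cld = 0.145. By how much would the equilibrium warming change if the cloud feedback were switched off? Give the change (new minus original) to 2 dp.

-2.54 K

Original: g = 0.5331, ΔT = 5/(1−0.5331) = 10.7089 K.
Without cloud: g' = 0.3881, ΔT' = 5/(1−0.3881) = 8.1713 K.
Change = 8.1713 − 10.7089 = -2.54 K.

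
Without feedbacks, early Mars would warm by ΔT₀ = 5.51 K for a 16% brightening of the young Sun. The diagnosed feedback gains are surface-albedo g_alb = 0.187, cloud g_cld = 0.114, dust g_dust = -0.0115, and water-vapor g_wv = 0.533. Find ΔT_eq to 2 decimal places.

Total gain g = 0.187 + 0.114 − 0.0115 + 0.533 = 0.8225.
Amplification A = 1/(1 − 0.8225) = 5.634.
ΔT = 5.51 × 5.634 = 31.04 K.

31.04 K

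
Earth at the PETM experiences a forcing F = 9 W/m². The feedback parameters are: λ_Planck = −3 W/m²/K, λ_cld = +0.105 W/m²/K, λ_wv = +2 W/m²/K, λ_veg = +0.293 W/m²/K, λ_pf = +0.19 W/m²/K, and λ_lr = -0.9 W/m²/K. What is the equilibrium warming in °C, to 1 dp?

Net feedback parameter λ = (−3) + (+0.105) + (+2) + (+0.293) + (+0.19) + (-0.9) = -1.312 W/m²/K.
ΔT = −F/λ = −9/(-1.312) = 6.9 °C.

6.9 °C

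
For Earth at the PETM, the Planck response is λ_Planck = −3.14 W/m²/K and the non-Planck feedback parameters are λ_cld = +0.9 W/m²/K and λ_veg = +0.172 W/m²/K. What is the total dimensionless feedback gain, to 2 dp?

0.34

Convert to gains: g_cld = 0.9/3.14 = 0.2866; g_veg = 0.172/3.14 = 0.05478.
Total gain g = 0.34138.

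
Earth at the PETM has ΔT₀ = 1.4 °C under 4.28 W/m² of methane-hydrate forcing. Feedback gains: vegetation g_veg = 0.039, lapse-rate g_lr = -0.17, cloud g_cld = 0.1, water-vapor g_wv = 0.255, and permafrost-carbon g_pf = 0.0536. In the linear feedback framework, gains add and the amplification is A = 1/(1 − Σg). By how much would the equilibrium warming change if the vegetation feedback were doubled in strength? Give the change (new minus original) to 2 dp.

0.11 °C

Original: g = 0.2776, ΔT = 1.4/(1−0.2776) = 1.9380 °C.
With doubled vegetation: g' = 0.3166, ΔT' = 1.4/(1−0.3166) = 2.0486 °C.
Change = 2.0486 − 1.9380 = 0.11 °C.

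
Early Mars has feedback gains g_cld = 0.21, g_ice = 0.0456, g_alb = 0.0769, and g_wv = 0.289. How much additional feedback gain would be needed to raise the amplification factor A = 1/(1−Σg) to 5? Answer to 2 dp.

0.18

Current total gain = 0.6215.
Target gain for A = 5: g* = 1 − 1/5 = 0.8.
Additional gain needed = 0.8 − 0.6215 = 0.18.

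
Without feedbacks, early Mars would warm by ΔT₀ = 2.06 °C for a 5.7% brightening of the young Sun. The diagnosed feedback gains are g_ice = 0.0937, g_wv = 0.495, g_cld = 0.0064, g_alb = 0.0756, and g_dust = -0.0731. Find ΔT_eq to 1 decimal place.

Total gain g = 0.0937 + 0.495 + 0.0064 + 0.0756 − 0.0731 = 0.5976.
Amplification A = 1/(1 − 0.5976) = 2.485.
ΔT = 2.06 × 2.485 = 5.1 °C.

5.1 °C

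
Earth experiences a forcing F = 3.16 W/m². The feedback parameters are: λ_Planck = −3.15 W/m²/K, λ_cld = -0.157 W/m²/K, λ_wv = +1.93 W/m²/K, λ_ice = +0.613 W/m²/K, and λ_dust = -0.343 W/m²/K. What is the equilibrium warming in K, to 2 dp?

2.85 K

Net feedback parameter λ = (−3.15) + (-0.157) + (+1.93) + (+0.613) + (-0.343) = -1.107 W/m²/K.
ΔT = −F/λ = −3.16/(-1.107) = 2.85 K.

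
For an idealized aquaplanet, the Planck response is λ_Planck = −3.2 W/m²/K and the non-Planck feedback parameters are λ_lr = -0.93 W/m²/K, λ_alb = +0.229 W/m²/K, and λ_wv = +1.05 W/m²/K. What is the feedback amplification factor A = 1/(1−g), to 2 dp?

1.12

Convert to gains: g_lr = -0.93/3.2 = -0.2906; g_alb = 0.229/3.2 = 0.07156; g_wv = 1.05/3.2 = 0.3281.
Total gain g = 0.10906.
A = 1/(1 − 0.10906) = 1.12.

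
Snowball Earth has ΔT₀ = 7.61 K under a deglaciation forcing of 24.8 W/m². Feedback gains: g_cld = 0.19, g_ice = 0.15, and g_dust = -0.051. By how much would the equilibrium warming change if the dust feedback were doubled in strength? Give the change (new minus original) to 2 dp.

-0.72 K

Original: g = 0.289, ΔT = 7.61/(1−0.289) = 10.7032 K.
With doubled dust: g' = 0.238, ΔT' = 7.61/(1−0.238) = 9.9869 K.
Change = 9.9869 − 10.7032 = -0.72 K.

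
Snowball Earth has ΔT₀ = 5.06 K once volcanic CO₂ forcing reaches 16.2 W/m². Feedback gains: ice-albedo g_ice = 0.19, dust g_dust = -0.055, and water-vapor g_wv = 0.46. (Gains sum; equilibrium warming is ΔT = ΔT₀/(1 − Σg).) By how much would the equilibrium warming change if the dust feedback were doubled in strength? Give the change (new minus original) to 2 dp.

Original: g = 0.595, ΔT = 5.06/(1−0.595) = 12.4938 K.
With doubled dust: g' = 0.54, ΔT' = 5.06/(1−0.54) = 11.0000 K.
Change = 11.0000 − 12.4938 = -1.49 K.

-1.49 K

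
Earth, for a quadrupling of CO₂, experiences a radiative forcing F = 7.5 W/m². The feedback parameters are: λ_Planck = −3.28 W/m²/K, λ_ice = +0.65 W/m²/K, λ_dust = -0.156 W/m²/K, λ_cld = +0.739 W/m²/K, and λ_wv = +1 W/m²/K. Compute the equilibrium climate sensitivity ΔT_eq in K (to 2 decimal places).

Net feedback parameter λ = (−3.28) + (+0.65) + (-0.156) + (+0.739) + (+1) = -1.047 W/m²/K.
ΔT = −F/λ = −7.5/(-1.047) = 7.16 K.

7.16 K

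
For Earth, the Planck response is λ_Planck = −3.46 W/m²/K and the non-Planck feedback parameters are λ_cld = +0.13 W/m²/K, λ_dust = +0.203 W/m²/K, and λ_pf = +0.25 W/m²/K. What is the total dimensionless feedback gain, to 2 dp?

0.17

Convert to gains: g_cld = 0.13/3.46 = 0.03757; g_dust = 0.203/3.46 = 0.05867; g_pf = 0.25/3.46 = 0.07225.
Total gain g = 0.16849.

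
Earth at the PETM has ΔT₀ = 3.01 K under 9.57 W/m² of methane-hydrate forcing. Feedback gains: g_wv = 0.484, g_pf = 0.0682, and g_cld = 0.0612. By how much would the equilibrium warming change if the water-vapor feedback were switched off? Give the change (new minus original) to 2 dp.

-4.33 K

Original: g = 0.6134, ΔT = 3.01/(1−0.6134) = 7.7858 K.
Without water-vapor: g' = 0.1294, ΔT' = 3.01/(1−0.1294) = 3.4574 K.
Change = 3.4574 − 7.7858 = -4.33 K.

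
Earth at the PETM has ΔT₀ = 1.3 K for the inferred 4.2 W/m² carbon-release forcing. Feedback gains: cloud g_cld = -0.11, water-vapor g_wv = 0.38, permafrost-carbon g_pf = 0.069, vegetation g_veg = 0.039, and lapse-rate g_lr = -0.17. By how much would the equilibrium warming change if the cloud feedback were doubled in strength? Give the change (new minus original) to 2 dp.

Original: g = 0.208, ΔT = 1.3/(1−0.208) = 1.6414 K.
With doubled cloud: g' = 0.098, ΔT' = 1.3/(1−0.098) = 1.4412 K.
Change = 1.4412 − 1.6414 = -0.20 K.

-0.20 K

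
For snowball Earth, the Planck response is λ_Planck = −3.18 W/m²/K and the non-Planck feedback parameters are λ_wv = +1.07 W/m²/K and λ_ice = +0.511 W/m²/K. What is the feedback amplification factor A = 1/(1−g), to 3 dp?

Convert to gains: g_wv = 1.07/3.18 = 0.3365; g_ice = 0.511/3.18 = 0.1607.
Total gain g = 0.4972.
A = 1/(1 − 0.4972) = 1.989.

1.989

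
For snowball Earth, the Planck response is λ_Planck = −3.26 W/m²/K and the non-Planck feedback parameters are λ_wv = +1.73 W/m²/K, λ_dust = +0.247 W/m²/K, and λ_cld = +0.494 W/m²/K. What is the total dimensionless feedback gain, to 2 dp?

Convert to gains: g_wv = 1.73/3.26 = 0.5307; g_dust = 0.247/3.26 = 0.07577; g_cld = 0.494/3.26 = 0.1515.
Total gain g = 0.75797.

0.76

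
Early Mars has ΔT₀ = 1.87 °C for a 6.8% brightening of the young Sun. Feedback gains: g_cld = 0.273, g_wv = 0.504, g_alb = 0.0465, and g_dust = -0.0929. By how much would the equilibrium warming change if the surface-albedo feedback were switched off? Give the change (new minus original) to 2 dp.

Original: g = 0.7306, ΔT = 1.87/(1−0.7306) = 6.9414 °C.
Without surface-albedo: g' = 0.6841, ΔT' = 1.87/(1−0.6841) = 5.9196 °C.
Change = 5.9196 − 6.9414 = -1.02 °C.

-1.02 °C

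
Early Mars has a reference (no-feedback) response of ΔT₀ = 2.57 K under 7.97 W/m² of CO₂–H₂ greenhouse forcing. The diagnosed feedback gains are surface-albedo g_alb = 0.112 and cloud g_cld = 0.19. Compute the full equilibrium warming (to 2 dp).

3.68 K

Total gain g = 0.112 + 0.19 = 0.302.
Amplification A = 1/(1 − 0.302) = 1.433.
ΔT = 2.57 × 1.433 = 3.68 K.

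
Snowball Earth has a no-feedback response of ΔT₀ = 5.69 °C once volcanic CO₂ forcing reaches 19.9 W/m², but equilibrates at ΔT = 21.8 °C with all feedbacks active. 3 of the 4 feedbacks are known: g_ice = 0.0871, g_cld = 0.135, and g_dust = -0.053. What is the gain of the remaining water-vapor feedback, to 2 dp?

0.57

Amplification A = ΔT/ΔT₀ = 21.8/5.69 = 3.831.
Total gain g = 1 − 1/A = 1 − 1/3.831 = 0.739.
Known gains sum to 0.0871 + 0.135 − 0.053 = 0.1691.
g_wv = 0.739 − 0.1691 = 0.57.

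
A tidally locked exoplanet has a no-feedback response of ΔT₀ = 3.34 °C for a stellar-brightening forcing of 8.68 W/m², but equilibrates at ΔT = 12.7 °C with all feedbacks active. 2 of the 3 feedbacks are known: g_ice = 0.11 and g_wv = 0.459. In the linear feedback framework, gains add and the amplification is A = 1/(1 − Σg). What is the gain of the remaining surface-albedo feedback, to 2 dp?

Amplification A = ΔT/ΔT₀ = 12.7/3.34 = 3.802.
Total gain g = 1 − 1/A = 1 − 1/3.802 = 0.737.
Known gains sum to 0.11 + 0.459 = 0.569.
g_alb = 0.737 − 0.569 = 0.17.

0.17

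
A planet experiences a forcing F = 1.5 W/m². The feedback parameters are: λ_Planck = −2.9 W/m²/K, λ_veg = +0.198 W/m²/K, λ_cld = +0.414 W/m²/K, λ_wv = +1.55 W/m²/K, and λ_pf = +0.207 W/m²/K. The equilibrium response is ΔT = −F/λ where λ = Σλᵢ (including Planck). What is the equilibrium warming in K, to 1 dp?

2.8 K

Net feedback parameter λ = (−2.9) + (+0.198) + (+0.414) + (+1.55) + (+0.207) = -0.531 W/m²/K.
ΔT = −F/λ = −1.5/(-0.531) = 2.8 K.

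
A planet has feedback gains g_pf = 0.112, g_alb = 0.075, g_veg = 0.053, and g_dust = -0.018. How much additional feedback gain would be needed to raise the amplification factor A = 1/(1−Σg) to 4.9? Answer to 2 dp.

Current total gain = 0.222.
Target gain for A = 4.9: g* = 1 − 1/4.9 = 0.7959.
Additional gain needed = 0.7959 − 0.222 = 0.57.

0.57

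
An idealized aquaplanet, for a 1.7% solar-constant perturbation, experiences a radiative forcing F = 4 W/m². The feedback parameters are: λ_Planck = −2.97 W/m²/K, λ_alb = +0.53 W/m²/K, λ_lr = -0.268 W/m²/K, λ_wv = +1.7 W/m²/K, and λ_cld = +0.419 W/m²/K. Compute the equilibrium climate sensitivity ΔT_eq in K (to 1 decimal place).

6.8 K

Net feedback parameter λ = (−2.97) + (+0.53) + (-0.268) + (+1.7) + (+0.419) = -0.589 W/m²/K.
ΔT = −F/λ = −4/(-0.589) = 6.8 K.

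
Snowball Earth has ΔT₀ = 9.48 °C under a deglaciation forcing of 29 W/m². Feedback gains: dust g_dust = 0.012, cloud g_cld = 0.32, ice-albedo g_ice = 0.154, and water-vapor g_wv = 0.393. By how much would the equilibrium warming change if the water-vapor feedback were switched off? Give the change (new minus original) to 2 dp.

-59.90 °C

Original: g = 0.879, ΔT = 9.48/(1−0.879) = 78.3471 °C.
Without water-vapor: g' = 0.486, ΔT' = 9.48/(1−0.486) = 18.4436 °C.
Change = 18.4436 − 78.3471 = -59.90 °C.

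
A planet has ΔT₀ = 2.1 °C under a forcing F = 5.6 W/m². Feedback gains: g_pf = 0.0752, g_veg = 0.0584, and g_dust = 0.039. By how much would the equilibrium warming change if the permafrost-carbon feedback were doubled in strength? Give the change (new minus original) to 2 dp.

0.25 °C

Original: g = 0.1726, ΔT = 2.1/(1−0.1726) = 2.5381 °C.
With doubled permafrost-carbon: g' = 0.2478, ΔT' = 2.1/(1−0.2478) = 2.7918 °C.
Change = 2.7918 − 2.5381 = 0.25 °C.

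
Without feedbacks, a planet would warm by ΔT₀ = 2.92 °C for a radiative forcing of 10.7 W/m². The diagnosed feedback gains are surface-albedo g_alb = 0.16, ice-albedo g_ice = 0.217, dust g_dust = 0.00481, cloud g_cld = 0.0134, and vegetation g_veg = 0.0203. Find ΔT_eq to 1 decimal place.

Total gain g = 0.16 + 0.217 + 0.00481 + 0.0134 + 0.0203 = 0.41551.
Amplification A = 1/(1 − 0.41551) = 1.711.
ΔT = 2.92 × 1.711 = 5.0 °C.

5.0 °C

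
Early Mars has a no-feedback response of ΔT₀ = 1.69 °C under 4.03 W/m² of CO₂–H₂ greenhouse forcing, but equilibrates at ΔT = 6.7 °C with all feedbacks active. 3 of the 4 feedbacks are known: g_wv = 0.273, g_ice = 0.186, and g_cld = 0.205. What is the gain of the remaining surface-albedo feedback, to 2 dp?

Amplification A = ΔT/ΔT₀ = 6.7/1.69 = 3.964.
Total gain g = 1 − 1/A = 1 − 1/3.964 = 0.7477.
Known gains sum to 0.273 + 0.186 + 0.205 = 0.664.
g_alb = 0.7477 − 0.664 = 0.08.

0.08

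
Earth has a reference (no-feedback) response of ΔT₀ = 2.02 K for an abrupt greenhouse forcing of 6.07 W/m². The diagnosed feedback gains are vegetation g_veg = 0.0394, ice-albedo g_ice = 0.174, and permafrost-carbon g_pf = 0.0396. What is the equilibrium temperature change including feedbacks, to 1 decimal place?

2.7 K

Total gain g = 0.0394 + 0.174 + 0.0396 = 0.253.
Amplification A = 1/(1 − 0.253) = 1.339.
ΔT = 2.02 × 1.339 = 2.7 K.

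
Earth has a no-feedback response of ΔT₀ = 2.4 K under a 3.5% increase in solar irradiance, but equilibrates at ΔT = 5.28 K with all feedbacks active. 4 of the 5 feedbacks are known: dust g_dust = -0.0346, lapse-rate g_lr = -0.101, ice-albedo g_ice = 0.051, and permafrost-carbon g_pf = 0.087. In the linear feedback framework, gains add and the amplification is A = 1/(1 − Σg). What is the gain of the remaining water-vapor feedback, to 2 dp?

0.54

Amplification A = ΔT/ΔT₀ = 5.28/2.4 = 2.2.
Total gain g = 1 − 1/A = 1 − 1/2.2 = 0.5455.
Known gains sum to -0.0346 − 0.101 + 0.051 + 0.087 = 0.0024.
g_wv = 0.5455 − 0.0024 = 0.54.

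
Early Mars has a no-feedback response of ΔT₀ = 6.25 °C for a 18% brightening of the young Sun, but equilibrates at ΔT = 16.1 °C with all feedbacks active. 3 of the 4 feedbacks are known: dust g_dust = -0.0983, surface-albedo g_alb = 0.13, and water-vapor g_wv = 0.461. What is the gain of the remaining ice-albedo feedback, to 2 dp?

Amplification A = ΔT/ΔT₀ = 16.1/6.25 = 2.576.
Total gain g = 1 − 1/A = 1 − 1/2.576 = 0.6118.
Known gains sum to -0.0983 + 0.13 + 0.461 = 0.4927.
g_ice = 0.6118 − 0.4927 = 0.12.

0.12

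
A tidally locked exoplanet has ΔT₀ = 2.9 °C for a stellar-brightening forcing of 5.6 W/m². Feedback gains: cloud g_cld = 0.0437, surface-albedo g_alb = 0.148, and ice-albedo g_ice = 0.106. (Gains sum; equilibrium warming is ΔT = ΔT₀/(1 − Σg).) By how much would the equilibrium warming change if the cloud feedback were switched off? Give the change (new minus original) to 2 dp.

Original: g = 0.2977, ΔT = 2.9/(1−0.2977) = 4.1293 °C.
Without cloud: g' = 0.254, ΔT' = 2.9/(1−0.254) = 3.8874 °C.
Change = 3.8874 − 4.1293 = -0.24 °C.

-0.24 °C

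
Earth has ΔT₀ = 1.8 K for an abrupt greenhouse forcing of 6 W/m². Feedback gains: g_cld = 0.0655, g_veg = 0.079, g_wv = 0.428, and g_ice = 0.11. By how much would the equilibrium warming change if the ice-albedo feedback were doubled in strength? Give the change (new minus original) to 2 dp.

3.01 K

Original: g = 0.6825, ΔT = 1.8/(1−0.6825) = 5.6693 K.
With doubled ice-albedo: g' = 0.7925, ΔT' = 1.8/(1−0.7925) = 8.6747 K.
Change = 8.6747 − 5.6693 = 3.01 K.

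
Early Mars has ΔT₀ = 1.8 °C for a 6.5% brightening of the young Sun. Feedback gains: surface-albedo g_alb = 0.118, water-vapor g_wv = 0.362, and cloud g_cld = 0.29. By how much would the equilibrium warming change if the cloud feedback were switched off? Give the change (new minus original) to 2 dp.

Original: g = 0.77, ΔT = 1.8/(1−0.77) = 7.8261 °C.
Without cloud: g' = 0.48, ΔT' = 1.8/(1−0.48) = 3.4615 °C.
Change = 3.4615 − 7.8261 = -4.36 °C.

-4.36 °C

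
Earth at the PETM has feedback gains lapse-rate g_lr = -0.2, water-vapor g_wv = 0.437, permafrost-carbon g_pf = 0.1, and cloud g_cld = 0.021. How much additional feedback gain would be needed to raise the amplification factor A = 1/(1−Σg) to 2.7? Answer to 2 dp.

0.27

Current total gain = 0.358.
Target gain for A = 2.7: g* = 1 − 1/2.7 = 0.6296.
Additional gain needed = 0.6296 − 0.358 = 0.27.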